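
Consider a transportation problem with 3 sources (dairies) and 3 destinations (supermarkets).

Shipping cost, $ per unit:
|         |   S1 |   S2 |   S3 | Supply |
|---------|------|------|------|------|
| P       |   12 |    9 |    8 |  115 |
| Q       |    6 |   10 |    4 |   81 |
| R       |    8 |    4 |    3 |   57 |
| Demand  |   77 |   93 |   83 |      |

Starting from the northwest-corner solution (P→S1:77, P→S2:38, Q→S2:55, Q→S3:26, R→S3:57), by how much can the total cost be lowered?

429

Current plan cost = 77·12 + 38·9 + 55·10 + 26·4 + 57·3 = $2091.
Optimal plan:
  P->S2: 36 × $9 = $324
  P->S3: 79 × $8 = $632
  Q->S1: 77 × $6 = $462
  Q->S3: 4 × $4 = $16
  R->S2: 57 × $4 = $228
Optimal cost = $1662.
Saving = 2091 − 1662 = $429.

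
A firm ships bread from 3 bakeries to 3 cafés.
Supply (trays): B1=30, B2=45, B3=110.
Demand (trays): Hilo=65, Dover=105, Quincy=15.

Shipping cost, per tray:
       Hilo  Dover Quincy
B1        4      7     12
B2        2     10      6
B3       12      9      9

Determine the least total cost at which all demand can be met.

Optimal allocation:
  B1 to Hilo: 20 × 4 = 80
  B1 to Dover: 10 × 7 = 70
  B2 to Hilo: 45 × 2 = 90
  B3 to Dover: 95 × 9 = 855
  B3 to Quincy: 15 × 9 = 135
Total = 80 + 70 + 90 + 855 + 135 = 1230.

1230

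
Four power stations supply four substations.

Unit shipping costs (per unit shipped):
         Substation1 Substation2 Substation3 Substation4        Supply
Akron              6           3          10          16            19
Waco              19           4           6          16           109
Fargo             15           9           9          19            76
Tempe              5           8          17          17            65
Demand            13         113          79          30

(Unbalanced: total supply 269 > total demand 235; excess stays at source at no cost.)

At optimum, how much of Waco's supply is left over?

An optimal plan:
  Akron to Substation2: 19 MWh
  Waco to Substation2: 94 MWh
  Waco to Substation3: 15 MWh
  Fargo to Substation3: 64 MWh
  Tempe to Substation1: 13 MWh
  Tempe to Substation4: 30 MWh
Total cost = 1674.
Waco ships 109 of its 109, leaving 0.

0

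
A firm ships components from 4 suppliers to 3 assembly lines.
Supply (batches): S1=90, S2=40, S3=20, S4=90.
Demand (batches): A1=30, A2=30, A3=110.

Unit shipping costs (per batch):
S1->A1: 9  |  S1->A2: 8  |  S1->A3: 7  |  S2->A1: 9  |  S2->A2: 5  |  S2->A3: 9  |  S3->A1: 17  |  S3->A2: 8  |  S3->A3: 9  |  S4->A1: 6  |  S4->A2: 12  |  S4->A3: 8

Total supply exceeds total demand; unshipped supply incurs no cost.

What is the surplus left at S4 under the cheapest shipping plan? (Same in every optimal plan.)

40

Minimum-cost shipments:
  S1->A3: 90 × 7 = 630
  S2->A2: 30 × 5 = 150
  S4->A1: 30 × 6 = 180
  S4->A3: 20 × 8 = 160
Total cost = 1120.
S4 ships 50 of its 90, leaving 40.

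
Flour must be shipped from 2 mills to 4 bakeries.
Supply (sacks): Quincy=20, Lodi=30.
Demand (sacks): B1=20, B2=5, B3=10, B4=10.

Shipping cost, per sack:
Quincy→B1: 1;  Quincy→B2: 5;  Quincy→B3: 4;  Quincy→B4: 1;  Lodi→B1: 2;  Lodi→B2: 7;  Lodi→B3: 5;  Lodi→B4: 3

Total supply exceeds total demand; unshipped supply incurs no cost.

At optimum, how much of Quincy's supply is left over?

0

Minimum-cost shipments:
  Quincy to B1: 5 × 1 = 5
  Quincy to B2: 5 × 5 = 25
  Quincy to B4: 10 × 1 = 10
  Lodi to B1: 15 × 2 = 30
  Lodi to B3: 10 × 5 = 50
Total cost = 120.
Quincy ships 20 of its 20, leaving 0.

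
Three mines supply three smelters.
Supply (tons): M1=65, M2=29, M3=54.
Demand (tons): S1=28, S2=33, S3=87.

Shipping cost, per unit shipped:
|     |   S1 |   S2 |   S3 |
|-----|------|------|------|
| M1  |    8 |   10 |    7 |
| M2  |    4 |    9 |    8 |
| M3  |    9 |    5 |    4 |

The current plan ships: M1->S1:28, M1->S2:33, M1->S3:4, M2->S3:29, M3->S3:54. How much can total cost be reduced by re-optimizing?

206

Current plan cost = 28·8 + 33·10 + 4·7 + 29·8 + 54·4 = 1030.
Optimal plan:
  M1–S3: 65 × 7 = 455
  M2–S1: 28 × 4 = 112
  M2–S3: 1 × 8 = 8
  M3–S2: 33 × 5 = 165
  M3–S3: 21 × 4 = 84
Optimal cost = 824.
Saving = 1030 − 824 = 206.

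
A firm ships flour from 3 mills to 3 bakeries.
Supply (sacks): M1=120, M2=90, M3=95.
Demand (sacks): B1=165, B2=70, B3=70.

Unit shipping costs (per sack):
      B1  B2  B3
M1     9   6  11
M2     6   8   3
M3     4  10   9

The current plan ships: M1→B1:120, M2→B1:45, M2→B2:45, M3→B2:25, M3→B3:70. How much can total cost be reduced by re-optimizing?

Current plan cost = 120·9 + 45·6 + 45·8 + 25·10 + 70·9 = 2590.
Optimal plan:
  M1 to B1: 50 × 9 = 450
  M1 to B2: 70 × 6 = 420
  M2 to B1: 20 × 6 = 120
  M2 to B3: 70 × 3 = 210
  M3 to B1: 95 × 4 = 380
Optimal cost = 1580.
Saving = 2590 − 1580 = 1010.

1010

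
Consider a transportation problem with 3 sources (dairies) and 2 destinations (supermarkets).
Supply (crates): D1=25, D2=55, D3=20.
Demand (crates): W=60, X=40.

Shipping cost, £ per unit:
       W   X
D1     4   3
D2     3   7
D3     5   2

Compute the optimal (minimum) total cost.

A cheapest plan:
  D1–W: 5 crates
  D1–X: 20 crates
  D2–W: 55 crates
  D3–X: 20 crates
Total cost = £285.
(Supply check: D1 ships 25; D2 ships 55; D3 ships 20.)

285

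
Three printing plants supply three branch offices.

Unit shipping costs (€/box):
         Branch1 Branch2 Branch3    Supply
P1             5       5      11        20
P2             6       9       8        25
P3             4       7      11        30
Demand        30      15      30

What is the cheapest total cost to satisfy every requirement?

A cheapest plan:
  P1->Branch2: 15 boxes
  P1->Branch3: 5 boxes
  P2->Branch3: 25 boxes
  P3->Branch1: 30 boxes
Total cost = €450.

450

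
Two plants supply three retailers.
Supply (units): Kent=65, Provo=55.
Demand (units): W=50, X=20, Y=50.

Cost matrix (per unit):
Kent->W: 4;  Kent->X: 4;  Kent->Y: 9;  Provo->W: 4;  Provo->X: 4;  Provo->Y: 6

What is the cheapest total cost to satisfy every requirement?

Optimal allocation:
  Kent→W: 50 × 4 = 200
  Kent→X: 15 × 4 = 60
  Provo→X: 5 × 4 = 20
  Provo→Y: 50 × 6 = 300
Total = 200 + 60 + 20 + 300 = 580.
(Supply check: Kent ships 65; Provo ships 55.)

580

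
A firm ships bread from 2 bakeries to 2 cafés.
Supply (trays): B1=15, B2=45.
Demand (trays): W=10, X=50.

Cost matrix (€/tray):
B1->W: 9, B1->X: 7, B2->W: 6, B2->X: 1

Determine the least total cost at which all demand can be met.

An optimal shipping plan:
  B1->W: 10 × €9 = €90
  B1->X: 5 × €7 = €35
  B2->X: 45 × €1 = €45
Total = 90 + 35 + 45 = €170.

170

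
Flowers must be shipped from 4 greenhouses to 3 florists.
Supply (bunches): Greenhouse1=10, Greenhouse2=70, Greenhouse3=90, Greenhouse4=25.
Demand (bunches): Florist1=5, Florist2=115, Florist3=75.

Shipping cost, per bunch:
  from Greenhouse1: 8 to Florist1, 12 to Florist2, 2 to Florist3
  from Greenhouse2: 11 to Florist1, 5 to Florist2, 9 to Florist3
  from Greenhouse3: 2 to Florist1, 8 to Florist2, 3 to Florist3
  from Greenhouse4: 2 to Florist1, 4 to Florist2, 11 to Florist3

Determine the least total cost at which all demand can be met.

835

Optimal allocation:
  Greenhouse1 to Florist3: 10 × 2 = 20
  Greenhouse2 to Florist2: 70 × 5 = 350
  Greenhouse3 to Florist1: 5 × 2 = 10
  Greenhouse3 to Florist2: 20 × 8 = 160
  Greenhouse3 to Florist3: 65 × 3 = 195
  Greenhouse4 to Florist2: 25 × 4 = 100
Total = 20 + 350 + 10 + 160 + 195 + 100 = 835.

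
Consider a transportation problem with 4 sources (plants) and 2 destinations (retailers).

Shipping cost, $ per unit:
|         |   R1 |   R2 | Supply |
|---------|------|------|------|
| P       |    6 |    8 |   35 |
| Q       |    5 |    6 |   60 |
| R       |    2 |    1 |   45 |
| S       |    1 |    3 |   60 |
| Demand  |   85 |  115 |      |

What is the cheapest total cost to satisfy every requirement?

695

A cheapest plan:
  P to R1: 35 × $6 = $210
  Q to R2: 60 × $6 = $360
  R to R2: 45 × $1 = $45
  S to R1: 50 × $1 = $50
  S to R2: 10 × $3 = $30
Total = 210 + 360 + 45 + 50 + 30 = $695.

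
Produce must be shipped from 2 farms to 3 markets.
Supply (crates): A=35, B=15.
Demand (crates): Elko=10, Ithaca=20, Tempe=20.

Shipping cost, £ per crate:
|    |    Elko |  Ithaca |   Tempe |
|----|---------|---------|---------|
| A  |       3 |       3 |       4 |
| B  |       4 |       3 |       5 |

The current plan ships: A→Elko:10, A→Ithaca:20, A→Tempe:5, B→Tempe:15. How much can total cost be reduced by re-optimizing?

15

Current plan cost = 10·3 + 20·3 + 5·4 + 15·5 = £185.
Optimal plan:
  A–Elko: 10 × £3 = £30
  A–Ithaca: 5 × £3 = £15
  A–Tempe: 20 × £4 = £80
  B–Ithaca: 15 × £3 = £45
Optimal cost = £170.
Saving = 185 − 170 = £15.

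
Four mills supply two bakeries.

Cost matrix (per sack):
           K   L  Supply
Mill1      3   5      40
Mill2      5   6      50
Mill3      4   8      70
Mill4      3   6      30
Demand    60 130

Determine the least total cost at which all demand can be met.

1000

One minimum-cost allocation:
  Mill1->L: 40 × 5 = 200
  Mill2->L: 50 × 6 = 300
  Mill3->K: 60 × 4 = 240
  Mill3->L: 10 × 8 = 80
  Mill4->L: 30 × 6 = 180
Total = 200 + 300 + 240 + 80 + 180 = 1000.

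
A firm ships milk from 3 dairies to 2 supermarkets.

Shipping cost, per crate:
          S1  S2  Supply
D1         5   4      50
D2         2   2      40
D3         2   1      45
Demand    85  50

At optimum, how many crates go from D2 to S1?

Solving gives:
  D1->S1: 45 × 5 = 225
  D1->S2: 5 × 4 = 20
  D2->S1: 40 × 2 = 80
  D3->S2: 45 × 1 = 45
Total cost = 370.
So D2→S1 carries 40 crates.

40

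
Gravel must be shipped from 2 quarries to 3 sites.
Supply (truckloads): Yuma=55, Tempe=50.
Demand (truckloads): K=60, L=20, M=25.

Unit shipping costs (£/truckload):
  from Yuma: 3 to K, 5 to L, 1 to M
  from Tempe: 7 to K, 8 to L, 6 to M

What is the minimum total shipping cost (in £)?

An optimal shipping plan:
  Yuma→K: 30 truckloads
  Yuma→M: 25 truckloads
  Tempe→K: 30 truckloads
  Tempe→L: 20 truckloads
Total cost = £485.

485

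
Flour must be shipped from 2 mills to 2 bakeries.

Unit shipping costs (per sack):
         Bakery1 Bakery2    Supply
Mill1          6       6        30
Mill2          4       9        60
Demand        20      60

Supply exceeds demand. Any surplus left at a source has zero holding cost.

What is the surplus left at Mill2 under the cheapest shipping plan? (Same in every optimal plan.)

10

Minimum-cost shipments:
  Mill1–Bakery2: 30 × 6 = 180
  Mill2–Bakery1: 20 × 4 = 80
  Mill2–Bakery2: 30 × 9 = 270
Total cost = 530.
Mill2 ships 50 of its 60, leaving 10.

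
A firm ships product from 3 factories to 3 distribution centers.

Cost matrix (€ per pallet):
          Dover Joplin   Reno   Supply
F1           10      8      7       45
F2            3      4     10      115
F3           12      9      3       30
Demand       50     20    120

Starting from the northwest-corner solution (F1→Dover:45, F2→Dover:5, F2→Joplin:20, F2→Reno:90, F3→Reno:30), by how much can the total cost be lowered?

Current plan cost = 45·10 + 5·3 + 20·4 + 90·10 + 30·3 = €1535.
Optimal plan:
  F1–Reno: 45 × €7 = €315
  F2–Dover: 50 × €3 = €150
  F2–Joplin: 20 × €4 = €80
  F2–Reno: 45 × €10 = €450
  F3–Reno: 30 × €3 = €90
Optimal cost = €1085.
Saving = 1535 − 1085 = €450.

450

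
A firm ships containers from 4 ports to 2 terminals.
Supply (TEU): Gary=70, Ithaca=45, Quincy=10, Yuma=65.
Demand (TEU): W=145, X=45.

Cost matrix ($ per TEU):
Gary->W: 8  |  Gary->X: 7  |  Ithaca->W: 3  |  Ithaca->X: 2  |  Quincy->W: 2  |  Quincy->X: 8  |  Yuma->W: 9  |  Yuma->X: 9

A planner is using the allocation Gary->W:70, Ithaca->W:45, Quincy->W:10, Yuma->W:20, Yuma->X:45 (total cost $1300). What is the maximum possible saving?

Current plan cost = 70·8 + 45·3 + 10·2 + 20·9 + 45·9 = $1300.
Optimal plan:
  Gary to W: 25 TEU
  Gary to X: 45 TEU
  Ithaca to W: 45 TEU
  Quincy to W: 10 TEU
  Yuma to W: 65 TEU
Optimal cost = $1255.
Saving = 1300 − 1255 = $45.

45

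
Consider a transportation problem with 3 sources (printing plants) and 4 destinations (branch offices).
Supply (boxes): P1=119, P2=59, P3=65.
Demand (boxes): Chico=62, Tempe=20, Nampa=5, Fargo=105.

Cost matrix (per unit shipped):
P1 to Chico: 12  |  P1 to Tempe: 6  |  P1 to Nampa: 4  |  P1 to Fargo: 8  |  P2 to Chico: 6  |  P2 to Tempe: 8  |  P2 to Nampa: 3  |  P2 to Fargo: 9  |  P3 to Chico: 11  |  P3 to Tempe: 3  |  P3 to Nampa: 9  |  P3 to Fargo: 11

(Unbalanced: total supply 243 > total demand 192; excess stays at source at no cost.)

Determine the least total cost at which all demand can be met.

1307

A cheapest plan:
  P1 to Nampa: 5 × 4 = 20
  P1 to Fargo: 105 × 8 = 840
  P2 to Chico: 59 × 6 = 354
  P3 to Chico: 3 × 11 = 33
  P3 to Tempe: 20 × 3 = 60
Total = 20 + 840 + 354 + 33 + 60 = 1307.
(Supply check: P1 ships 110; P2 ships 59; P3 ships 23.)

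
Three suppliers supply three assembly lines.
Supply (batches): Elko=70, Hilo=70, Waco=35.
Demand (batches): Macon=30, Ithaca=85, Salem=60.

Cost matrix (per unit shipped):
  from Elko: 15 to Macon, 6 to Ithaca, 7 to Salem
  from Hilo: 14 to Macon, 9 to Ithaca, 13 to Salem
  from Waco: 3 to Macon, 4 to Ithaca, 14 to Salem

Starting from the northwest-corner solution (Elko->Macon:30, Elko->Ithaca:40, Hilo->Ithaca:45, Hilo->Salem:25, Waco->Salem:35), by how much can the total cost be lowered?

Current plan cost = 30·15 + 40·6 + 45·9 + 25·13 + 35·14 = 1910.
Optimal plan:
  Elko to Ithaca: 10 batches
  Elko to Salem: 60 batches
  Hilo to Ithaca: 70 batches
  Waco to Macon: 30 batches
  Waco to Ithaca: 5 batches
Optimal cost = 1220.
Saving = 1910 − 1220 = 690.

690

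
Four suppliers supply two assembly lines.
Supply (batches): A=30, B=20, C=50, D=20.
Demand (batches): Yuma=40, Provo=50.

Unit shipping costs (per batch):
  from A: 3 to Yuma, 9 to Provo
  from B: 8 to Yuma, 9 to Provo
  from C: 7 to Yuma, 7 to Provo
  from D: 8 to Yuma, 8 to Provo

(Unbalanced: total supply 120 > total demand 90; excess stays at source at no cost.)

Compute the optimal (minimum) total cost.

Optimal allocation:
  A->Yuma: 30 × 3 = 90
  B->Yuma: 10 × 8 = 80
  C->Provo: 50 × 7 = 350
Total = 90 + 80 + 350 = 520.

520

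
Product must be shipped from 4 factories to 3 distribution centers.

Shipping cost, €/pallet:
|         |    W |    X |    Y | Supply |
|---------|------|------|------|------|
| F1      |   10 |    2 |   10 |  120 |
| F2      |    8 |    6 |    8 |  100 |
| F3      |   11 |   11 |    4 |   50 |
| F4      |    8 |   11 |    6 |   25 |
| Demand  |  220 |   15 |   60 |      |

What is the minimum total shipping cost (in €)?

Optimal allocation:
  F1->W: 105 × €10 = €1050
  F1->X: 15 × €2 = €30
  F2->W: 100 × €8 = €800
  F3->Y: 50 × €4 = €200
  F4->W: 15 × €8 = €120
  F4->Y: 10 × €6 = €60
Total = 1050 + 30 + 800 + 200 + 120 + 60 = €2260.

2260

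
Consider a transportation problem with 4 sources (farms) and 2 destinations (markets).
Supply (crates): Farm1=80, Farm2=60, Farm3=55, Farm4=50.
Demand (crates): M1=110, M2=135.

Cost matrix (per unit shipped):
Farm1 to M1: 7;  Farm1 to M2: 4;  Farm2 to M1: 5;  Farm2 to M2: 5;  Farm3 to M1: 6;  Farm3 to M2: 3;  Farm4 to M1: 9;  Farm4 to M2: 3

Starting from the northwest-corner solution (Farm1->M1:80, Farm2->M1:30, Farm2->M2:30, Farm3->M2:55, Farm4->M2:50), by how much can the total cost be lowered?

Current plan cost = 80·7 + 30·5 + 30·5 + 55·3 + 50·3 = 1175.
Optimal plan:
  Farm1 to M1: 50 × 7 = 350
  Farm1 to M2: 30 × 4 = 120
  Farm2 to M1: 60 × 5 = 300
  Farm3 to M2: 55 × 3 = 165
  Farm4 to M2: 50 × 3 = 150
Optimal cost = 1085.
Saving = 1175 − 1085 = 90.

90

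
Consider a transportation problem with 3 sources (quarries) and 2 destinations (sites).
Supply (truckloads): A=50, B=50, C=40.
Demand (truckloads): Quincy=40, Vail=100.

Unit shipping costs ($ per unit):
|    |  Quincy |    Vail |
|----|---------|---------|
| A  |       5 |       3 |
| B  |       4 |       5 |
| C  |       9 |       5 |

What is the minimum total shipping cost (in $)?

A cheapest plan:
  A to Vail: 50 truckloads
  B to Quincy: 40 truckloads
  B to Vail: 10 truckloads
  C to Vail: 40 truckloads
Total cost = $560.
(Supply check: A ships 50; B ships 50; C ships 40.)

560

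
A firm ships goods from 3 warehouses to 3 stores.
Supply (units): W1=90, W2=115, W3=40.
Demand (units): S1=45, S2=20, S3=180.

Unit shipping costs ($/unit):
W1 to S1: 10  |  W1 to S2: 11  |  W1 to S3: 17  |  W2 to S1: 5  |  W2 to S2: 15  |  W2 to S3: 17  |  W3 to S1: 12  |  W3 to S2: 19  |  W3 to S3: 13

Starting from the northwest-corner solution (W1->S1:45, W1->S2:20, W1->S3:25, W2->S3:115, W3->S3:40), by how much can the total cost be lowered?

Current plan cost = 45·10 + 20·11 + 25·17 + 115·17 + 40·13 = $3570.
Optimal plan:
  W1–S2: 20 × $11 = $220
  W1–S3: 70 × $17 = $1190
  W2–S1: 45 × $5 = $225
  W2–S3: 70 × $17 = $1190
  W3–S3: 40 × $13 = $520
Optimal cost = $3345.
Saving = 3570 − 3345 = $225.

225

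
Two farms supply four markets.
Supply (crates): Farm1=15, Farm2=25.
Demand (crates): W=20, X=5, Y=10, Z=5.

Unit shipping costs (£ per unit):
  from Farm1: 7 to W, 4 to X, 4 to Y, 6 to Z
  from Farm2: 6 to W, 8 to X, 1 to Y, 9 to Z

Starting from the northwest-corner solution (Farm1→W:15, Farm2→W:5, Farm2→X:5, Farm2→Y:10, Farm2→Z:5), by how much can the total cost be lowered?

45

Current plan cost = 15·7 + 5·6 + 5·8 + 10·1 + 5·9 = £230.
Optimal plan:
  Farm1–W: 5 × £7 = £35
  Farm1–X: 5 × £4 = £20
  Farm1–Z: 5 × £6 = £30
  Farm2–W: 15 × £6 = £90
  Farm2–Y: 10 × £1 = £10
Optimal cost = £185.
Saving = 230 − 185 = £45.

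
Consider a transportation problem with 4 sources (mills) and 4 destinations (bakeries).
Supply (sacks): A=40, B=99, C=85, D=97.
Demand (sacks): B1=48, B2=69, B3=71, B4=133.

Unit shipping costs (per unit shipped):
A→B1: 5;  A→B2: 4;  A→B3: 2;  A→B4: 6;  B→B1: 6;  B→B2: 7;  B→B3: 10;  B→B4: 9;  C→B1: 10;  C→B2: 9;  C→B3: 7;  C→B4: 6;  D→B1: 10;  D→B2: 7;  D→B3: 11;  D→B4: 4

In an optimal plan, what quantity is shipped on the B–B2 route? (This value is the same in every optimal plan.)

Optimal shipments:
  A–B2: 18 × 4 = 72
  A–B3: 22 × 2 = 44
  B–B1: 48 × 6 = 288
  B–B2: 51 × 7 = 357
  C–B3: 49 × 7 = 343
  C–B4: 36 × 6 = 216
  D–B4: 97 × 4 = 388
Total cost = 1708.
So B→B2 carries 51 sacks.

51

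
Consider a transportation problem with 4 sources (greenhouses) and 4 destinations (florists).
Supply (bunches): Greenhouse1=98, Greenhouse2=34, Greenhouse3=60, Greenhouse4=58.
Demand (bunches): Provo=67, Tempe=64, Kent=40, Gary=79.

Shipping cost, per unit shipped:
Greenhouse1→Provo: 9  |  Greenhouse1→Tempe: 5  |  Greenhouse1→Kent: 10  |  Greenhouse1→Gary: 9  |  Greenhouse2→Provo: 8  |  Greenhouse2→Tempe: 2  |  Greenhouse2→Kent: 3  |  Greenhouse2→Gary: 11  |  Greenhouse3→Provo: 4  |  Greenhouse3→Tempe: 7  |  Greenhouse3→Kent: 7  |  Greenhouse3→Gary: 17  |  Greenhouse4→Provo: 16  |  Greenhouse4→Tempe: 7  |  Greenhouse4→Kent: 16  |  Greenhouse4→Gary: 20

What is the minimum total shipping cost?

One minimum-cost allocation:
  Greenhouse1->Provo: 7 × 9 = 63
  Greenhouse1->Tempe: 6 × 5 = 30
  Greenhouse1->Kent: 6 × 10 = 60
  Greenhouse1->Gary: 79 × 9 = 711
  Greenhouse2->Kent: 34 × 3 = 102
  Greenhouse3->Provo: 60 × 4 = 240
  Greenhouse4->Tempe: 58 × 7 = 406
Total = 63 + 30 + 60 + 711 + 102 + 240 + 406 = 1612.

1612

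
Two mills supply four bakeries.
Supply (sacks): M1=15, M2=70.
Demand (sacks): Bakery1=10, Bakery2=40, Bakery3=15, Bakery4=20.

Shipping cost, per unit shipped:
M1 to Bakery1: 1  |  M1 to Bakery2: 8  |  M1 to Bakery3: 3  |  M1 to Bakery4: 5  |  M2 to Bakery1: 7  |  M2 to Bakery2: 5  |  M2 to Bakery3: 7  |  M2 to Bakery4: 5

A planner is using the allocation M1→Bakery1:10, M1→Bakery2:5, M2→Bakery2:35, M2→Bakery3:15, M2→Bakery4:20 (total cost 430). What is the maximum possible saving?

35

Current plan cost = 10·1 + 5·8 + 35·5 + 15·7 + 20·5 = 430.
Optimal plan:
  M1->Bakery1: 10 × 1 = 10
  M1->Bakery3: 5 × 3 = 15
  M2->Bakery2: 40 × 5 = 200
  M2->Bakery3: 10 × 7 = 70
  M2->Bakery4: 20 × 5 = 100
Optimal cost = 395.
Saving = 430 − 395 = 35.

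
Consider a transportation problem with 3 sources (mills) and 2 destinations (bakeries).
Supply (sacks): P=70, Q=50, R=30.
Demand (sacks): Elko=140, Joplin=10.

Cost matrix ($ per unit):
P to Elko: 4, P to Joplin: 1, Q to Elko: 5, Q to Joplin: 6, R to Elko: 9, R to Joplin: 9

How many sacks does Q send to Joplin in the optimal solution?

The minimum-cost plan:
  P->Elko: 60 × $4 = $240
  P->Joplin: 10 × $1 = $10
  Q->Elko: 50 × $5 = $250
  R->Elko: 30 × $9 = $270
Total cost = $770.
The route Q→Joplin is not used.

0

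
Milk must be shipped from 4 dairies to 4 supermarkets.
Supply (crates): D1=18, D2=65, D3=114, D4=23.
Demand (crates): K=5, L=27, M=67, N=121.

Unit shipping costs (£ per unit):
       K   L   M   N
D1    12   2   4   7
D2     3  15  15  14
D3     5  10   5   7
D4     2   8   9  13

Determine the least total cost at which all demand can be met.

A cheapest plan:
  D1->L: 18 × £2 = £36
  D2->K: 5 × £3 = £15
  D2->N: 60 × £14 = £840
  D3->M: 53 × £5 = £265
  D3->N: 61 × £7 = £427
  D4->L: 9 × £8 = £72
  D4->M: 14 × £9 = £126
Total = 36 + 15 + 840 + 265 + 427 + 72 + 126 = £1781.
(Supply check: D1 ships 18; D2 ships 65; D3 ships 114; D4 ships 23.)

1781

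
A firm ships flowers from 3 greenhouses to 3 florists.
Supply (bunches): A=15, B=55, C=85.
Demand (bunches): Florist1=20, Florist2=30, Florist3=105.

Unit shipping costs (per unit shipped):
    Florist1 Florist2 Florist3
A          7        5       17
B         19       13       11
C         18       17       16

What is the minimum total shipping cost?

An optimal shipping plan:
  A–Florist2: 15 × 5 = 75
  B–Florist3: 55 × 11 = 605
  C–Florist1: 20 × 18 = 360
  C–Florist2: 15 × 17 = 255
  C–Florist3: 50 × 16 = 800
Total = 75 + 605 + 360 + 255 + 800 = 2095.

2095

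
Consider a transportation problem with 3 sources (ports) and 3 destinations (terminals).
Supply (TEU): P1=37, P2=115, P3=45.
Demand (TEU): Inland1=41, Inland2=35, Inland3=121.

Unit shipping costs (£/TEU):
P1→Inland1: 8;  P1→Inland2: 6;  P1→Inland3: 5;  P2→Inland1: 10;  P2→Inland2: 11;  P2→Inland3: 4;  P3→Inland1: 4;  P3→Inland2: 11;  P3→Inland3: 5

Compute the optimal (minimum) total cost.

864

Optimal allocation:
  P1 to Inland2: 35 × £6 = £210
  P1 to Inland3: 2 × £5 = £10
  P2 to Inland3: 115 × £4 = £460
  P3 to Inland1: 41 × £4 = £164
  P3 to Inland3: 4 × £5 = £20
Total = 210 + 10 + 460 + 164 + 20 = £864.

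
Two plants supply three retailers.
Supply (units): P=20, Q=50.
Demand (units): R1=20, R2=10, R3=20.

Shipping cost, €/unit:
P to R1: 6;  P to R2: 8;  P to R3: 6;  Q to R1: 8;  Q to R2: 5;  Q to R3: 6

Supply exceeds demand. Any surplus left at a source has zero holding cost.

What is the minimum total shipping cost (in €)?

290

A cheapest plan:
  P to R1: 20 units
  Q to R2: 10 units
  Q to R3: 20 units
Total cost = €290.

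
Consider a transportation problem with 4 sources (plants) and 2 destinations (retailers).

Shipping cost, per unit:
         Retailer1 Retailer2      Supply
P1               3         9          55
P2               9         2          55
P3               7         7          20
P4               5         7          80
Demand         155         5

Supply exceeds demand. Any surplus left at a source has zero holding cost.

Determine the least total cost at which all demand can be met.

An optimal shipping plan:
  P1->Retailer1: 55 × 3 = 165
  P2->Retailer2: 5 × 2 = 10
  P3->Retailer1: 20 × 7 = 140
  P4->Retailer1: 80 × 5 = 400
Total = 165 + 10 + 140 + 400 = 715.

715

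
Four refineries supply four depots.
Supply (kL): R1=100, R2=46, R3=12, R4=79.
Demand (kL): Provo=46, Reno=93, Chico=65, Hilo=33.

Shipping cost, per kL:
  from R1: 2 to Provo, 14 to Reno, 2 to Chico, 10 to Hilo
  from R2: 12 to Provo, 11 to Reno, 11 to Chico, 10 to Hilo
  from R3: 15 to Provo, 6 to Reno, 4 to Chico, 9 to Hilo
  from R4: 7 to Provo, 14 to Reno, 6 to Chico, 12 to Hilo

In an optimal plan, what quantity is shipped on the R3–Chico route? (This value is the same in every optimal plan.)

The minimum-cost plan:
  R1→Provo: 46 × 2 = 92
  R1→Chico: 54 × 2 = 108
  R2→Reno: 46 × 11 = 506
  R3→Reno: 12 × 6 = 72
  R4→Reno: 35 × 14 = 490
  R4→Chico: 11 × 6 = 66
  R4→Hilo: 33 × 12 = 396
Total cost = 1730.
The route R3→Chico is not used.

0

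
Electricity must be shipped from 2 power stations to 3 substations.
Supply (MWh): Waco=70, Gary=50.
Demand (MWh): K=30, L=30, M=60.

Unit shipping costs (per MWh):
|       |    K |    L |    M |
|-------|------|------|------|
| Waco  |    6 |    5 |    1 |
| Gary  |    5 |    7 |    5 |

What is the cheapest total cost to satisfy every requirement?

An optimal shipping plan:
  Waco→L: 10 × 5 = 50
  Waco→M: 60 × 1 = 60
  Gary→K: 30 × 5 = 150
  Gary→L: 20 × 7 = 140
Total = 50 + 60 + 150 + 140 = 400.

400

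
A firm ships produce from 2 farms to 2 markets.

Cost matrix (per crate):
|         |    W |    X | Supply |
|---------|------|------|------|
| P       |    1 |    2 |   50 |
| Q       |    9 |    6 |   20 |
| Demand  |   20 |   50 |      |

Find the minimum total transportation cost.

Optimal allocation:
  P->W: 20 × 1 = 20
  P->X: 30 × 2 = 60
  Q->X: 20 × 6 = 120
Total = 20 + 60 + 120 = 200.

200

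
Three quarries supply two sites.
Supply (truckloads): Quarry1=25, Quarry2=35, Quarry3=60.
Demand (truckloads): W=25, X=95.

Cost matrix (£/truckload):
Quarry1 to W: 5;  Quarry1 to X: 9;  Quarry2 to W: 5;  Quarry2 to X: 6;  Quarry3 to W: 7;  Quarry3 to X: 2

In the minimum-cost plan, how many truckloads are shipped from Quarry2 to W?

0

Optimal shipments:
  Quarry1–W: 25 × £5 = £125
  Quarry2–X: 35 × £6 = £210
  Quarry3–X: 60 × £2 = £120
Total cost = £455.
The route Quarry2→W is not used.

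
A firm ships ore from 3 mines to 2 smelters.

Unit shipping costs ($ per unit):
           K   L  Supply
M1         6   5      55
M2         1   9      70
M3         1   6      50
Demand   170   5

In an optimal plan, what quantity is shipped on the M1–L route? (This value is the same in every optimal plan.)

Optimal shipments:
  M1->K: 50 × $6 = $300
  M1->L: 5 × $5 = $25
  M2->K: 70 × $1 = $70
  M3->K: 50 × $1 = $50
Total cost = $445.
So M1→L carries 5 tons.

5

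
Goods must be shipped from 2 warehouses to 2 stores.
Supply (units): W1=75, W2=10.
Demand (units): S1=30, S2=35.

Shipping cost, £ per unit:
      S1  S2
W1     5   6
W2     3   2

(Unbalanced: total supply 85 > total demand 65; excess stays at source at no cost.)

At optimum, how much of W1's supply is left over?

Minimum-cost shipments:
  W1–S1: 30 × £5 = £150
  W1–S2: 25 × £6 = £150
  W2–S2: 10 × £2 = £20
Total cost = £320.
W1 ships 55 of its 75, leaving 20.

20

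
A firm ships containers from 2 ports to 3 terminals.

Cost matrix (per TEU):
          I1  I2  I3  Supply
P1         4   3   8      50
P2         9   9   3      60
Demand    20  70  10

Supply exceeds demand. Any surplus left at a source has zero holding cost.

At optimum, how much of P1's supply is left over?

0

Minimum-cost shipments:
  P1->I2: 50 × 3 = 150
  P2->I1: 20 × 9 = 180
  P2->I2: 20 × 9 = 180
  P2->I3: 10 × 3 = 30
Total cost = 540.
P1 ships 50 of its 50, leaving 0.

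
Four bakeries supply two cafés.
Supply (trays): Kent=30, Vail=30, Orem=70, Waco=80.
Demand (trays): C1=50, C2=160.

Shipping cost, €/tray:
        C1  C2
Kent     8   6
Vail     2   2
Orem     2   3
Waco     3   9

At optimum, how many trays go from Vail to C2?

Solving gives:
  Kent to C2: 30 trays
  Vail to C2: 30 trays
  Orem to C2: 70 trays
  Waco to C1: 50 trays
  Waco to C2: 30 trays
Total cost = €870.
So Vail→C2 carries 30 trays.

30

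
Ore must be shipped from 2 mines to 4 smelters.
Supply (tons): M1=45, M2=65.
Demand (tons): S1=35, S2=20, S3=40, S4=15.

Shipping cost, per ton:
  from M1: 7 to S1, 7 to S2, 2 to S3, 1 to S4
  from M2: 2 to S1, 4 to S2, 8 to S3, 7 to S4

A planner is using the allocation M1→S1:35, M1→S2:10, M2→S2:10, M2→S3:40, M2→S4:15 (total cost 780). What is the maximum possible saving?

Current plan cost = 35·7 + 10·7 + 10·4 + 40·8 + 15·7 = 780.
Optimal plan:
  M1->S3: 40 × 2 = 80
  M1->S4: 5 × 1 = 5
  M2->S1: 35 × 2 = 70
  M2->S2: 20 × 4 = 80
  M2->S4: 10 × 7 = 70
Optimal cost = 305.
Saving = 780 − 305 = 475.

475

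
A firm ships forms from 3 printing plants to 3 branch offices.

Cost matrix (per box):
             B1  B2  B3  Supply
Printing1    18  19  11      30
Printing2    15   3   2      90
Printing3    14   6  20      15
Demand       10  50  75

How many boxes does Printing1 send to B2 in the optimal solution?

0

Optimal shipments:
  Printing1–B1: 10 × 18 = 180
  Printing1–B3: 20 × 11 = 220
  Printing2–B2: 35 × 3 = 105
  Printing2–B3: 55 × 2 = 110
  Printing3–B2: 15 × 6 = 90
Total cost = 705.
The route Printing1→B2 is not used.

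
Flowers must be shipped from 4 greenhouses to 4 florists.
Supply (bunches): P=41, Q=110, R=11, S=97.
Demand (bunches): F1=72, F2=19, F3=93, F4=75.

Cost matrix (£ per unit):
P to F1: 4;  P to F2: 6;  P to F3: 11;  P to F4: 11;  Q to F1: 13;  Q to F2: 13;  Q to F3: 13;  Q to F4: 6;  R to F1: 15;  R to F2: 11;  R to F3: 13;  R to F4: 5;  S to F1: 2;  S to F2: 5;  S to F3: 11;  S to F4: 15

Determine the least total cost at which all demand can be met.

An optimal shipping plan:
  P–F3: 41 × £11 = £451
  Q–F3: 46 × £13 = £598
  Q–F4: 64 × £6 = £384
  R–F4: 11 × £5 = £55
  S–F1: 72 × £2 = £144
  S–F2: 19 × £5 = £95
  S–F3: 6 × £11 = £66
Total = 451 + 598 + 384 + 55 + 144 + 95 + 66 = £1793.
(Supply check: P ships 41; Q ships 110; R ships 11; S ships 97.)

1793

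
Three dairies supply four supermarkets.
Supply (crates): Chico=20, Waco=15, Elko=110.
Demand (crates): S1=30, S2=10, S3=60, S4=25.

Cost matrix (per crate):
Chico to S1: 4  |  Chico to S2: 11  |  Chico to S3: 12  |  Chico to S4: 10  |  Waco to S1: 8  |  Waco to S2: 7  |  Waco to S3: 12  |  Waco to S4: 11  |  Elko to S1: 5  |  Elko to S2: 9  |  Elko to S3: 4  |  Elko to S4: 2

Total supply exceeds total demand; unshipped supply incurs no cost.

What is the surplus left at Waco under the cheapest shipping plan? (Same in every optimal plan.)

5

Minimum-cost shipments:
  Chico to S1: 20 × 4 = 80
  Waco to S2: 10 × 7 = 70
  Elko to S1: 10 × 5 = 50
  Elko to S3: 60 × 4 = 240
  Elko to S4: 25 × 2 = 50
Total cost = 490.
Waco ships 10 of its 15, leaving 5.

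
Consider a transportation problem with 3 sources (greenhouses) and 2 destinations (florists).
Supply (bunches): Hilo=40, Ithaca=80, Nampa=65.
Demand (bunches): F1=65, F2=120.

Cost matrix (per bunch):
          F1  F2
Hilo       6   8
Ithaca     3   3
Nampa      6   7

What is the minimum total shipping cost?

910

A cheapest plan:
  Hilo–F1: 40 × 6 = 240
  Ithaca–F2: 80 × 3 = 240
  Nampa–F1: 25 × 6 = 150
  Nampa–F2: 40 × 7 = 280
Total = 240 + 240 + 150 + 280 = 910.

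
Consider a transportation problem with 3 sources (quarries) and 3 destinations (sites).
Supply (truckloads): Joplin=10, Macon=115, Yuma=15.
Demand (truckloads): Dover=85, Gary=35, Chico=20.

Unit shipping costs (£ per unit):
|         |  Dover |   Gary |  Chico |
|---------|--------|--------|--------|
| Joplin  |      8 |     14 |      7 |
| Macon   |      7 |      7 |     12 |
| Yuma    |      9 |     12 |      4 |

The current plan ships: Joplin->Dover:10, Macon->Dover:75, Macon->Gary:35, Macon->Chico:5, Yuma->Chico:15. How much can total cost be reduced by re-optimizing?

30

Current plan cost = 10·8 + 75·7 + 35·7 + 5·12 + 15·4 = £970.
Optimal plan:
  Joplin to Dover: 5 × £8 = £40
  Joplin to Chico: 5 × £7 = £35
  Macon to Dover: 80 × £7 = £560
  Macon to Gary: 35 × £7 = £245
  Yuma to Chico: 15 × £4 = £60
Optimal cost = £940.
Saving = 970 − 940 = £30.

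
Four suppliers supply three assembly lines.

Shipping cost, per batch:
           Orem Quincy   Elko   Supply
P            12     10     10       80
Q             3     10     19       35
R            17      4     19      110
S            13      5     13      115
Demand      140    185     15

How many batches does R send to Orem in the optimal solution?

Solving gives:
  P→Orem: 65 batches
  P→Elko: 15 batches
  Q→Orem: 35 batches
  R→Quincy: 110 batches
  S→Orem: 40 batches
  S→Quincy: 75 batches
Total cost = 2370.
The route R→Orem is not used.

0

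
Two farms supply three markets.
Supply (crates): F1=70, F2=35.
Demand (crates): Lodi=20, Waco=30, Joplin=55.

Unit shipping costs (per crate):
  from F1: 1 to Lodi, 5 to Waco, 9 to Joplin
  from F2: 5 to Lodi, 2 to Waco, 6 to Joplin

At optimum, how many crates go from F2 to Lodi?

The minimum-cost plan:
  F1->Lodi: 20 × 1 = 20
  F1->Waco: 30 × 5 = 150
  F1->Joplin: 20 × 9 = 180
  F2->Joplin: 35 × 6 = 210
Total cost = 560.
The route F2→Lodi is not used.

0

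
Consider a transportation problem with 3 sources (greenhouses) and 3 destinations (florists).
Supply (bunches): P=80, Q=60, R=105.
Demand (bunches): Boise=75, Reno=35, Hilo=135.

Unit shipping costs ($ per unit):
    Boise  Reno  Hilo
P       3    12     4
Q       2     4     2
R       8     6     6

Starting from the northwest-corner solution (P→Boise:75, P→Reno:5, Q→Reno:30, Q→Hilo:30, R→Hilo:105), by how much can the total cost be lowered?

100

Current plan cost = 75·3 + 5·12 + 30·4 + 30·2 + 105·6 = $1095.
Optimal plan:
  P–Boise: 75 × $3 = $225
  P–Hilo: 5 × $4 = $20
  Q–Hilo: 60 × $2 = $120
  R–Reno: 35 × $6 = $210
  R–Hilo: 70 × $6 = $420
Optimal cost = $995.
Saving = 1095 − 995 = $100.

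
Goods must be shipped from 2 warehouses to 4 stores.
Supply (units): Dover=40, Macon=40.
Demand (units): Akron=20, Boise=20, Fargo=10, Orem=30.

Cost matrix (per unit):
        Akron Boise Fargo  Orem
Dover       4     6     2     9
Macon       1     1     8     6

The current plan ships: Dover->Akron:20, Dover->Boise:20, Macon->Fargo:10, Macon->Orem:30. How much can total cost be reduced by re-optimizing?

130

Current plan cost = 20·4 + 20·6 + 10·8 + 30·6 = 460.
Optimal plan:
  Dover–Akron: 20 units
  Dover–Fargo: 10 units
  Dover–Orem: 10 units
  Macon–Boise: 20 units
  Macon–Orem: 20 units
Optimal cost = 330.
Saving = 460 − 330 = 130.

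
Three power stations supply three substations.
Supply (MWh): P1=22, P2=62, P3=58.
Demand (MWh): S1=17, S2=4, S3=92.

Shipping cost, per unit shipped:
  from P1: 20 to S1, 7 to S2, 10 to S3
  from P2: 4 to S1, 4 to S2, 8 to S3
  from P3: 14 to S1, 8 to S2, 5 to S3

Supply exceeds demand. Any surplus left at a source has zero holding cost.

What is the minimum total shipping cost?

646

One minimum-cost allocation:
  P2–S1: 17 × 4 = 68
  P2–S2: 4 × 4 = 16
  P2–S3: 34 × 8 = 272
  P3–S3: 58 × 5 = 290
Total = 68 + 16 + 272 + 290 = 646.
(Supply check: P1 ships 0; P2 ships 55; P3 ships 58.)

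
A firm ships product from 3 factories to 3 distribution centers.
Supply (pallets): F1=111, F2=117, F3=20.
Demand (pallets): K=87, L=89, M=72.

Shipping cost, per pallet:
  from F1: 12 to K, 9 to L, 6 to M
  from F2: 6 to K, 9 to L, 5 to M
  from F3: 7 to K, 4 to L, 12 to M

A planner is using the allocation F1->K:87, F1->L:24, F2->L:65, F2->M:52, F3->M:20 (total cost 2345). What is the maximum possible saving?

Current plan cost = 87·12 + 24·9 + 65·9 + 52·5 + 20·12 = 2345.
Optimal plan:
  F1->L: 69 × 9 = 621
  F1->M: 42 × 6 = 252
  F2->K: 87 × 6 = 522
  F2->M: 30 × 5 = 150
  F3->L: 20 × 4 = 80
Optimal cost = 1625.
Saving = 2345 − 1625 = 720.

720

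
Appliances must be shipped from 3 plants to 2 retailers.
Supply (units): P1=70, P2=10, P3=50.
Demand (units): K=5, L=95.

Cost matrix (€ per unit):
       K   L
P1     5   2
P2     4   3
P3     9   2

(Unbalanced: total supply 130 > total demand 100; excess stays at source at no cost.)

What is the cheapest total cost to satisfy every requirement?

Optimal allocation:
  P1->L: 70 × €2 = €140
  P2->K: 5 × €4 = €20
  P3->L: 25 × €2 = €50
Total = 140 + 20 + 50 = €210.

210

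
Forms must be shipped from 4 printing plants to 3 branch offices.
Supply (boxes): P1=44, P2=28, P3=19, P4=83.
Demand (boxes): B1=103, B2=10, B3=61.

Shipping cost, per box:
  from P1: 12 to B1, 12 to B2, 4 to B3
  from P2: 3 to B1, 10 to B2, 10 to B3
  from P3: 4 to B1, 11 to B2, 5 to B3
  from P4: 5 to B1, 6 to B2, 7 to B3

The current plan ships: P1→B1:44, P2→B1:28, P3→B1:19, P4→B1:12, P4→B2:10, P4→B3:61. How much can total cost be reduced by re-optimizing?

457

Current plan cost = 44·12 + 28·3 + 19·4 + 12·5 + 10·6 + 61·7 = 1235.
Optimal plan:
  P1–B3: 44 × 4 = 176
  P2–B1: 28 × 3 = 84
  P3–B1: 2 × 4 = 8
  P3–B3: 17 × 5 = 85
  P4–B1: 73 × 5 = 365
  P4–B2: 10 × 6 = 60
Optimal cost = 778.
Saving = 1235 − 778 = 457.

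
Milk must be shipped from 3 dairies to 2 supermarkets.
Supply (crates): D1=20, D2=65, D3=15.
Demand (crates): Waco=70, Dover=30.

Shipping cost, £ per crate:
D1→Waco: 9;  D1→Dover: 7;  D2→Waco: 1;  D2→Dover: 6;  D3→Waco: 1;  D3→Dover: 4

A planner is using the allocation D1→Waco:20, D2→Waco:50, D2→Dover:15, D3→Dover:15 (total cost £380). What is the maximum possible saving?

130

Current plan cost = 20·9 + 50·1 + 15·6 + 15·4 = £380.
Optimal plan:
  D1 to Dover: 20 × £7 = £140
  D2 to Waco: 65 × £1 = £65
  D3 to Waco: 5 × £1 = £5
  D3 to Dover: 10 × £4 = £40
Optimal cost = £250.
Saving = 380 − 250 = £130.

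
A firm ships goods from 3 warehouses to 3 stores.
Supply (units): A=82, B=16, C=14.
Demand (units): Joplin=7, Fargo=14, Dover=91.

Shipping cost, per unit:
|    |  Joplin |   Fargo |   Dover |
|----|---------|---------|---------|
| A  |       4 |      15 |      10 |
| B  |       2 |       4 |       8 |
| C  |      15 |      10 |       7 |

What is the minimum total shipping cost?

Optimal allocation:
  A to Joplin: 5 × 4 = 20
  A to Dover: 77 × 10 = 770
  B to Joplin: 2 × 2 = 4
  B to Fargo: 14 × 4 = 56
  C to Dover: 14 × 7 = 98
Total = 20 + 770 + 4 + 56 + 98 = 948.

948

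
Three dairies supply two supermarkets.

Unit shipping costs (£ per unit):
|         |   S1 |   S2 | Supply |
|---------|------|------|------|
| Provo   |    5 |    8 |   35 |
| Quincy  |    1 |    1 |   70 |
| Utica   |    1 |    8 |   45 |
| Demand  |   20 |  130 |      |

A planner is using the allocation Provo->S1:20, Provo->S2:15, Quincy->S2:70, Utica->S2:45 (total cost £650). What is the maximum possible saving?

Current plan cost = 20·5 + 15·8 + 70·1 + 45·8 = £650.
Optimal plan:
  Provo->S2: 35 × £8 = £280
  Quincy->S2: 70 × £1 = £70
  Utica->S1: 20 × £1 = £20
  Utica->S2: 25 × £8 = £200
Optimal cost = £570.
Saving = 650 − 570 = £80.

80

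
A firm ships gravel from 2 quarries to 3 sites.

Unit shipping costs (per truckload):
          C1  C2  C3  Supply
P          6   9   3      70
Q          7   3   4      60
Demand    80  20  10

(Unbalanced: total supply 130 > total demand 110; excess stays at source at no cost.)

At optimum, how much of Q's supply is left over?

Minimum-cost shipments:
  P to C1: 60 truckloads
  P to C3: 10 truckloads
  Q to C1: 20 truckloads
  Q to C2: 20 truckloads
Total cost = 590.
Q ships 40 of its 60, leaving 20.

20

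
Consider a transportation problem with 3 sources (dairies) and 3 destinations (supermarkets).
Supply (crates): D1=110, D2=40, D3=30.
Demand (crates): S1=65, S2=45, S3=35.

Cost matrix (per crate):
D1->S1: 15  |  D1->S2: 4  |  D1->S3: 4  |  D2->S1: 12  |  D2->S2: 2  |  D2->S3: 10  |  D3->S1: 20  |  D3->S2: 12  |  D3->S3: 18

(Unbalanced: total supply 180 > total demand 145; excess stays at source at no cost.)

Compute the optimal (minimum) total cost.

One minimum-cost allocation:
  D1 to S1: 25 crates
  D1 to S2: 45 crates
  D1 to S3: 35 crates
  D2 to S1: 40 crates
Total cost = 1175.

1175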